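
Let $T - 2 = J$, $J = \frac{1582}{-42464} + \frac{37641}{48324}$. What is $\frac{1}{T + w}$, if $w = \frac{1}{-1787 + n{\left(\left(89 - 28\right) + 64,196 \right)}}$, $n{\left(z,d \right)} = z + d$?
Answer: $\frac{62672426512}{171784651619} \approx 0.36483$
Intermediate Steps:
$n{\left(z,d \right)} = d + z$
$w = - \frac{1}{1466}$ ($w = \frac{1}{-1787 + \left(196 + \left(\left(89 - 28\right) + 64\right)\right)} = \frac{1}{-1787 + \left(196 + \left(61 + 64\right)\right)} = \frac{1}{-1787 + \left(196 + 125\right)} = \frac{1}{-1787 + 321} = \frac{1}{-1466} = - \frac{1}{1466} \approx -0.00068213$)
$J = \frac{63414119}{85501264}$ ($J = 1582 \left(- \frac{1}{42464}\right) + 37641 \cdot \frac{1}{48324} = - \frac{791}{21232} + \frac{12547}{16108} = \frac{63414119}{85501264} \approx 0.74167$)
$T = \frac{234416647}{85501264}$ ($T = 2 + \frac{63414119}{85501264} = \frac{234416647}{85501264} \approx 2.7417$)
$\frac{1}{T + w} = \frac{1}{\frac{234416647}{85501264} - \frac{1}{1466}} = \frac{1}{\frac{171784651619}{62672426512}} = \frac{62672426512}{171784651619}$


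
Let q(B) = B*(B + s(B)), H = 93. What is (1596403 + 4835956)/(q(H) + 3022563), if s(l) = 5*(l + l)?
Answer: 6432359/3117702 ≈ 2.0632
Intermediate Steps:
s(l) = 10*l (s(l) = 5*(2*l) = 10*l)
q(B) = 11*B**2 (q(B) = B*(B + 10*B) = B*(11*B) = 11*B**2)
(1596403 + 4835956)/(q(H) + 3022563) = (1596403 + 4835956)/(11*93**2 + 3022563) = 6432359/(11*8649 + 3022563) = 6432359/(95139 + 3022563) = 6432359/3117702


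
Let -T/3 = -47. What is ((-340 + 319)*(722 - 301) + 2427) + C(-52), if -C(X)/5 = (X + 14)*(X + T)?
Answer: 10496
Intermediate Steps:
T = 141 (T = -3*(-47) = 141)
C(X) = -5*(14 + X)*(141 + X) (C(X) = -5*(X + 14)*(X + 141) = -5*(14 + X)*(141 + X))
((-340 + 319)*(722 - 301) + 2427) + C(-52) = ((-340 + 319)*(722 - 301) + 2427) + (-9870 - 775*(-52) - 5*(-52)**2) = (-21*421 + 2427) + (-9870 + 40300 - 5*2704) = (-8841 + 2427) + (-9870 + 40300 - 13520) = -6414 + 16910 = 10496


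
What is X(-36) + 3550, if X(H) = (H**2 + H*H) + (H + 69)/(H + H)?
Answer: 147397/24 ≈ 6141.5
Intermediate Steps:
X(H) = 2*H**2 + (69 + H)/(2*H) (X(H) = (H**2 + H**2) + (69 + H)/((2*H)) = 2*H**2 + (69 + H)*(1/(2*H)) = 2*H**2 + (69 + H)/(2*H))
X(-36) + 3550 = (1/2)*(69 - 36 + 4*(-36)**3)/(-36) + 3550 = (1/2)*(-1/36)*(69 - 36 + 4*(-46656)) + 3550 = (1/2)*(-1/36)*(69 - 36 - 186624) + 3550 = (1/2)*(-1/36)*(-186591) + 3550 = 62197/24 + 3550 = 147397/24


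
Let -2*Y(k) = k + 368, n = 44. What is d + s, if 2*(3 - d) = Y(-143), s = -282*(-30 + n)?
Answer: -15555/4 ≈ -3888.8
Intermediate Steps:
s = -3948 (s = -282*(-30 + 44) = -282*14 = -3948)
Y(k) = -184 - k/2 (Y(k) = -(k + 368)/2 = -(368 + k)/2 = -184 - k/2)
d = 237/4 (d = 3 - (-184 - ½*(-143))/2 = 3 - (-184 + 143/2)/2 = 3 - ½*(-225/2) = 3 + 225/4 = 237/4 ≈ 59.250)
d + s = 237/4 - 3948 = -15555/4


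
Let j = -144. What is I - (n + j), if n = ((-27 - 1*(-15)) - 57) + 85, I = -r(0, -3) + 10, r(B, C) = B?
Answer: 138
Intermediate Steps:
I = 10 (I = -1*0 + 10 = 0 + 10 = 10)
n = 16 (n = ((-27 + 15) - 57) + 85 = (-12 - 57) + 85 = -69 + 85 = 16)
I - (n + j) = 10 - (16 - 144) = 10 - 1*(-128) = 10 + 128 = 138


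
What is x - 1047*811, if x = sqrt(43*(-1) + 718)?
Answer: -849117 + 15*sqrt(3) ≈ -8.4909e+5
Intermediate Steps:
x = 15*sqrt(3) (x = sqrt(-43 + 718) = sqrt(675) = 15*sqrt(3) ≈ 25.981)
x - 1047*811 = 15*sqrt(3) - 1047*811 = 15*sqrt(3) - 849117 = -849117 + 15*sqrt(3)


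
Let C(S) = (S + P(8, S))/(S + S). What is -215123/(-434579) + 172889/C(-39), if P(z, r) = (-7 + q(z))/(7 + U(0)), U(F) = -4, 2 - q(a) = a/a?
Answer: 5860455261061/17817739 ≈ 3.2891e+5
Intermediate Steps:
q(a) = 1 (q(a) = 2 - a/a = 2 - 1*1 = 2 - 1 = 1)
P(z, r) = -2 (P(z, r) = (-7 + 1)/(7 - 4) = -6/3 = -6*⅓ = -2)
C(S) = (-2 + S)/(2*S) (C(S) = (S - 2)/(S + S) = (-2 + S)/((2*S)) = (-2 + S)*(1/(2*S)) = (-2 + S)/(2*S))
-215123/(-434579) + 172889/C(-39) = -215123/(-434579) + 172889/(((½)*(-2 - 39)/(-39))) = -215123*(-1/434579) + 172889/(((½)*(-1/39)*(-41))) = 215123/434579 + 172889/(41/78) = 215123/434579 + 172889*(78/41) = 215123/434579 + 13485342/41 = 5860455261061/17817739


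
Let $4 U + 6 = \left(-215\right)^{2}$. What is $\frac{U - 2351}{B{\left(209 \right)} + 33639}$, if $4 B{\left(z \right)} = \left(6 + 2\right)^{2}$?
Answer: $\frac{7363}{26924} \approx 0.27347$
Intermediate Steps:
$U = \frac{46219}{4}$ ($U = - \frac{3}{2} + \frac{\left(-215\right)^{2}}{4} = - \frac{3}{2} + \frac{1}{4} \cdot 46225 = - \frac{3}{2} + \frac{46225}{4} = \frac{46219}{4} \approx 11555.0$)
$B{\left(z \right)} = 16$ ($B{\left(z \right)} = \frac{\left(6 + 2\right)^{2}}{4} = \frac{8^{2}}{4} = \frac{1}{4} \cdot 64 = 16$)
$\frac{U - 2351}{B{\left(209 \right)} + 33639} = \frac{\frac{46219}{4} - 2351}{16 + 33639} = \frac{36815}{4 \cdot 33655} = \frac{36815}{4} \cdot \frac{1}{33655} = \frac{7363}{26924}$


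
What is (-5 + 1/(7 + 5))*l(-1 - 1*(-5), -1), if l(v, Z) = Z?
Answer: 59/12 ≈ 4.9167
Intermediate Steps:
(-5 + 1/(7 + 5))*l(-1 - 1*(-5), -1) = (-5 + 1/(7 + 5))*(-1) = (-5 + 1/12)*(-1) = -59/12*(-1) = 59/12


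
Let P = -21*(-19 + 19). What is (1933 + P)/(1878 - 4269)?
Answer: -1933/2391 ≈ -0.80845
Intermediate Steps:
P = 0 (P = -21*0 = 0)
(1933 + P)/(1878 - 4269) = (1933 + 0)/(1878 - 4269) = 1933/(-2391) = 1933*(-1/2391) = -1933/2391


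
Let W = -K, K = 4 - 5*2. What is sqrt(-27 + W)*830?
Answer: 830*I*sqrt(21) ≈ 3803.5*I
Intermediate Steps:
K = -6 (K = 4 - 10 = -6)
W = 6 (W = -1*(-6) = 6)
sqrt(-27 + W)*830 = sqrt(-27 + 6)*830 = sqrt(-21)*830 = (I*sqrt(21))*830 = 830*I*sqrt(21)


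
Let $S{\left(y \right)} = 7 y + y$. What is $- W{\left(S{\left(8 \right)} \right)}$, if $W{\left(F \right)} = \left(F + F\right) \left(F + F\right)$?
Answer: $-16384$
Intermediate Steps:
$S{\left(y \right)} = 8 y$
$W{\left(F \right)} = 4 F^{2}$ ($W{\left(F \right)} = 2 F 2 F = 4 F^{2}$)
$- W{\left(S{\left(8 \right)} \right)} = - 4 \left(8 \cdot 8\right)^{2} = - 4 \cdot 64^{2} = - 4 \cdot 4096 = \left(-1\right) 16384 = -16384$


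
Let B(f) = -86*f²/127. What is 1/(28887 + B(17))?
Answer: 127/3643795 ≈ 3.4854e-5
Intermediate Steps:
B(f) = -86*f²/127 (B(f) = -86*f²*(1/127) = -86*f²/127)
1/(28887 + B(17)) = 1/(28887 - 86/127*17²) = 1/(28887 - 86/127*289) = 1/(28887 - 24854/127) = 1/(3643795/127) = 127/3643795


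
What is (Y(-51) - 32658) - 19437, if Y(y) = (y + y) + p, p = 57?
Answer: -52140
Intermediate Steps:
Y(y) = 57 + 2*y (Y(y) = (y + y) + 57 = 2*y + 57 = 57 + 2*y)
(Y(-51) - 32658) - 19437 = ((57 + 2*(-51)) - 32658) - 19437 = ((57 - 102) - 32658) - 19437 = (-45 - 32658) - 19437 = -32703 - 19437 = -52140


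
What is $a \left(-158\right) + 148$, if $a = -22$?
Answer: $3624$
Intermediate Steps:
$a \left(-158\right) + 148 = \left(-22\right) \left(-158\right) + 148 = 3476 + 148 = 3624$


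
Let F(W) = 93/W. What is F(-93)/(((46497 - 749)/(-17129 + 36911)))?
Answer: -9891/22874 ≈ -0.43241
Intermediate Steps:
F(-93)/(((46497 - 749)/(-17129 + 36911))) = (93/(-93))/(((46497 - 749)/(-17129 + 36911))) = (93*(-1/93))/((45748/19782)) = -1/(45748*(1/19782)) = -1/22874/9891 = -1*9891/22874 = -9891/22874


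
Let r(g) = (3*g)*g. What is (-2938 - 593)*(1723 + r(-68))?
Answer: -55065945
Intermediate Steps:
r(g) = 3*g²
(-2938 - 593)*(1723 + r(-68)) = (-2938 - 593)*(1723 + 3*(-68)²) = -3531*(1723 + 3*4624) = -3531*(1723 + 13872) = -3531*15595 = -55065945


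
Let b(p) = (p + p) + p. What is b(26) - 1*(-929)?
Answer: 1007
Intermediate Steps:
b(p) = 3*p (b(p) = 2*p + p = 3*p)
b(26) - 1*(-929) = 3*26 - 1*(-929) = 78 + 929 = 1007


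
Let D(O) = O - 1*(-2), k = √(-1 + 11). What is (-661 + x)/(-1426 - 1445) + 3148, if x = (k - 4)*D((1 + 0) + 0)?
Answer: 9038581/2871 - √10/957 ≈ 3148.2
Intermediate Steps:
k = √10 ≈ 3.1623
D(O) = 2 + O (D(O) = O + 2 = 2 + O)
x = -12 + 3*√10 (x = (√10 - 4)*(2 + ((1 + 0) + 0)) = (-4 + √10)*(2 + (1 + 0)) = (-4 + √10)*(2 + 1) = (-4 + √10)*3 = -12 + 3*√10 ≈ -2.5132)
(-661 + x)/(-1426 - 1445) + 3148 = (-661 + (-12 + 3*√10))/(-1426 - 1445) + 3148 = (-673 + 3*√10)/(-2871) + 3148 = (-673 + 3*√10)*(-1/2871) + 3148 = (673/2871 - √10/957) + 3148 = 9038581/2871 - √10/957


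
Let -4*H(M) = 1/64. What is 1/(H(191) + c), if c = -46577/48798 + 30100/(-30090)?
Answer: -6264882432/12271178245 ≈ -0.51054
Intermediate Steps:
H(M) = -1/256 (H(M) = -¼/64 = -¼*1/64 = -1/256)
c = -95677391/48944394 (c = -46577*1/48798 + 30100*(-1/30090) = -46577/48798 - 3010/3009 = -95677391/48944394 ≈ -1.9548)
1/(H(191) + c) = 1/(-1/256 - 95677391/48944394) = 1/(-12271178245/6264882432) = -6264882432/12271178245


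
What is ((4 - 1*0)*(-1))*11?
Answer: -44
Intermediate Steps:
((4 - 1*0)*(-1))*11 = ((4 + 0)*(-1))*11 = (4*(-1))*11 = -4*11 = -44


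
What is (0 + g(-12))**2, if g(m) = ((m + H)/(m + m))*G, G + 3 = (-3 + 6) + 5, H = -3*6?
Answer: 625/16 ≈ 39.063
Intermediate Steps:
H = -18
G = 5 (G = -3 + ((-3 + 6) + 5) = -3 + (3 + 5) = -3 + 8 = 5)
g(m) = 5*(-18 + m)/(2*m) (g(m) = ((m - 18)/(m + m))*5 = ((-18 + m)/((2*m)))*5 = ((-18 + m)*(1/(2*m)))*5 = ((-18 + m)/(2*m))*5 = 5*(-18 + m)/(2*m))
(0 + g(-12))**2 = (0 + (5/2 - 45/(-12)))**2 = (0 + (5/2 - 45*(-1/12)))**2 = (0 + (5/2 + 15/4))**2 = (0 + 25/4)**2 = (25/4)**2 = 625/16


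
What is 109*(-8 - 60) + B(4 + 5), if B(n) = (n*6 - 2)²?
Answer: -4708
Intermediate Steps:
B(n) = (-2 + 6*n)² (B(n) = (6*n - 2)² = (-2 + 6*n)²)
109*(-8 - 60) + B(4 + 5) = 109*(-8 - 60) + 4*(-1 + 3*(4 + 5))² = 109*(-68) + 4*(-1 + 3*9)² = -7412 + 4*(-1 + 27)² = -7412 + 4*26² = -7412 + 4*676 = -7412 + 2704 = -4708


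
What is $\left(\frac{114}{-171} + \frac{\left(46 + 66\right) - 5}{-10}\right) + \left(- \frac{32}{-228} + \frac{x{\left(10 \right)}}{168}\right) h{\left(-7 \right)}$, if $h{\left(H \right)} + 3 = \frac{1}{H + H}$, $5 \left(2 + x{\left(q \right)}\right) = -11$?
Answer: $- \frac{124711}{10640} \approx -11.721$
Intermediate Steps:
$x{\left(q \right)} = - \frac{21}{5}$ ($x{\left(q \right)} = -2 + \frac{1}{5} \left(-11\right) = -2 - \frac{11}{5} = - \frac{21}{5}$)
$h{\left(H \right)} = -3 + \frac{1}{2 H}$ ($h{\left(H \right)} = -3 + \frac{1}{H + H} = -3 + \frac{1}{2 H}$)
$\left(\frac{114}{-171} + \frac{\left(46 + 66\right) - 5}{-10}\right) + \left(- \frac{32}{-228} + \frac{x{\left(10 \right)}}{168}\right) h{\left(-7 \right)} = \left(\frac{114}{-171} + \frac{\left(46 + 66\right) - 5}{-10}\right) + \left(- \frac{32}{-228} - \frac{21}{5 \cdot 168}\right) \left(-3 + \frac{1}{2 \left(-7\right)}\right) = \left(114 \left(- \frac{1}{171}\right) + \left(112 - 5\right) \left(- \frac{1}{10}\right)\right) + \left(\left(-32\right) \left(- \frac{1}{228}\right) - \frac{1}{40}\right) \left(-3 + \frac{1}{2} \left(- \frac{1}{7}\right)\right) = \left(- \frac{2}{3} + 107 \left(- \frac{1}{10}\right)\right) + \left(\frac{8}{57} - \frac{1}{40}\right) \left(-3 - \frac{1}{14}\right) = \left(- \frac{2}{3} - \frac{107}{10}\right) + \frac{263}{2280} \left(- \frac{43}{14}\right) = - \frac{341}{30} - \frac{11309}{31920} = - \frac{124711}{10640}$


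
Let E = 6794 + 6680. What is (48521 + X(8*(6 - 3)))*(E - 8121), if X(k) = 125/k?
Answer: 6234259037/24 ≈ 2.5976e+8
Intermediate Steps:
E = 13474
(48521 + X(8*(6 - 3)))*(E - 8121) = (48521 + 125/((8*(6 - 3))))*(13474 - 8121) = (48521 + 125/((8*3)))*5353 = (48521 + 125/24)*5353 = (1164629/24)*5353 = 6234259037/24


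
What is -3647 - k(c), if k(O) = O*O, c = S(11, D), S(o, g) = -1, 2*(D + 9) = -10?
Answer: -3648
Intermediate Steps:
D = -14 (D = -9 + (½)*(-10) = -9 - 5 = -14)
c = -1
k(O) = O²
-3647 - k(c) = -3647 - 1*(-1)² = -3647 - 1*1 = -3647 - 1 = -3648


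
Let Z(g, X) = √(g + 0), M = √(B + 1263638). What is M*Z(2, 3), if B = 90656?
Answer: 2*√677147 ≈ 1645.8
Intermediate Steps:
M = √1354294 (M = √(90656 + 1263638) = √1354294 ≈ 1163.7)
Z(g, X) = √g
M*Z(2, 3) = √1354294*√2 = 2*√677147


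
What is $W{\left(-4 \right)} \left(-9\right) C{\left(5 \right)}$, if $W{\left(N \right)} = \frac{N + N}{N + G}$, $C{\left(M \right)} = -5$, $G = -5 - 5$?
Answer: $\frac{180}{7} \approx 25.714$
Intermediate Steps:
$G = -10$ ($G = -5 - 5 = -10$)
$W{\left(N \right)} = \frac{2 N}{-10 + N}$ ($W{\left(N \right)} = \frac{N + N}{N - 10} = \frac{2 N}{-10 + N}$)
$W{\left(-4 \right)} \left(-9\right) C{\left(5 \right)} = 2 \left(-4\right) \frac{1}{-10 - 4} \left(-9\right) \left(-5\right) = 2 \left(-4\right) \frac{1}{-14} \left(-9\right) \left(-5\right) = 2 \left(-4\right) \left(- \frac{1}{14}\right) \left(-9\right) \left(-5\right) = \frac{4}{7} \left(-9\right) \left(-5\right) = \left(- \frac{36}{7}\right) \left(-5\right) = \frac{180}{7}$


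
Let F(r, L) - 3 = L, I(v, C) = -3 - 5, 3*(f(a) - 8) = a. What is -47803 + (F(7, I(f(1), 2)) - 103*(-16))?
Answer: -46160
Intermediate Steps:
f(a) = 8 + a/3
I(v, C) = -8
F(r, L) = 3 + L
-47803 + (F(7, I(f(1), 2)) - 103*(-16)) = -47803 + ((3 - 8) - 103*(-16)) = -47803 + (-5 + 1648) = -47803 + 1643 = -46160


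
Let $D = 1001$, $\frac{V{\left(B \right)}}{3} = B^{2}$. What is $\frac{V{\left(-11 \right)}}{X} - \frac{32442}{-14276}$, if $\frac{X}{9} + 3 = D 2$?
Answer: $\frac{98141035}{42806586} \approx 2.2927$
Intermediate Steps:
$V{\left(B \right)} = 3 B^{2}$
$X = 17991$ ($X = -27 + 9 \cdot 1001 \cdot 2 = -27 + 9 \cdot 2002 = -27 + 18018 = 17991$)
$\frac{V{\left(-11 \right)}}{X} - \frac{32442}{-14276} = \frac{3 \left(-11\right)^{2}}{17991} - \frac{32442}{-14276} = 3 \cdot 121 \cdot \frac{1}{17991} - - \frac{16221}{7138} = 363 \cdot \frac{1}{17991} + \frac{16221}{7138} = \frac{121}{5997} + \frac{16221}{7138} = \frac{98141035}{42806586}$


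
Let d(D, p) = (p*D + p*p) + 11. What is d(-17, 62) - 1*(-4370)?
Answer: 7171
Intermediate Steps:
d(D, p) = 11 + p² + D*p (d(D, p) = (D*p + p²) + 11 = (p² + D*p) + 11 = 11 + p² + D*p)
d(-17, 62) - 1*(-4370) = (11 + 62² - 17*62) - 1*(-4370) = (11 + 3844 - 1054) + 4370 = 2801 + 4370 = 7171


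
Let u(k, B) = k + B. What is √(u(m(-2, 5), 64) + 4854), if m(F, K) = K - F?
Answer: 5*√197 ≈ 70.178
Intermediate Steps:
u(k, B) = B + k
√(u(m(-2, 5), 64) + 4854) = √((64 + (5 - 1*(-2))) + 4854) = √((64 + (5 + 2)) + 4854) = √((64 + 7) + 4854) = √(71 + 4854) = √4925 = 5*√197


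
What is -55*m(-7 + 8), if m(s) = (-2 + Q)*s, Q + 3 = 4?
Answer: 55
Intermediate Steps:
Q = 1 (Q = -3 + 4 = 1)
m(s) = -s (m(s) = (-2 + 1)*s = -s)
-55*m(-7 + 8) = -(-55)*(-7 + 8) = -(-55) = -55*(-1) = 55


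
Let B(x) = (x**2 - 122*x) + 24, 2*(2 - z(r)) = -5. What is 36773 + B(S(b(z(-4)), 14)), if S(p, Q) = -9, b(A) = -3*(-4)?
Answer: 37976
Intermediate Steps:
z(r) = 9/2 (z(r) = 2 - 1/2*(-5) = 2 + 5/2 = 9/2)
b(A) = 12
B(x) = 24 + x**2 - 122*x
36773 + B(S(b(z(-4)), 14)) = 36773 + (24 + (-9)**2 - 122*(-9)) = 36773 + (24 + 81 + 1098) = 36773 + 1203 = 37976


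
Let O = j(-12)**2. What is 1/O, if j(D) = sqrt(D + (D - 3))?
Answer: -1/27 ≈ -0.037037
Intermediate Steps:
j(D) = sqrt(-3 + 2*D) (j(D) = sqrt(D + (-3 + D)) = sqrt(-3 + 2*D))
O = -27 (O = (sqrt(-3 + 2*(-12)))**2 = (sqrt(-3 - 24))**2 = (sqrt(-27))**2 = (3*I*sqrt(3))**2 = -27)
1/O = 1/(-27) = -1/27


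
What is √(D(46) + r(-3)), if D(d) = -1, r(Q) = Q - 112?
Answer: 2*I*√29 ≈ 10.77*I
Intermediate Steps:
r(Q) = -112 + Q
√(D(46) + r(-3)) = √(-1 + (-112 - 3)) = √(-1 - 115) = √(-116) = 2*I*√29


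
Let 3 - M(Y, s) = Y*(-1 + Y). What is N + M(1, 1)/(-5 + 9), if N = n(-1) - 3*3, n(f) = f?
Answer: -37/4 ≈ -9.2500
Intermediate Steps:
M(Y, s) = 3 - Y*(-1 + Y)
N = -10 (N = -1 - 3*3 = -1 - 9 = -10)
N + M(1, 1)/(-5 + 9) = -10 + (3 + 1 - 1*1²)/(-5 + 9) = -10 + (3 + 1 - 1*1)/4 = -10 + (3 + 1 - 1)*(¼) = -10 + 3*(¼) = -10 + ¾ = -37/4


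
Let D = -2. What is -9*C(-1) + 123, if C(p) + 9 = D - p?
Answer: 213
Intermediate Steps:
C(p) = -11 - p (C(p) = -9 + (-2 - p) = -11 - p)
-9*C(-1) + 123 = -9*(-11 - 1*(-1)) + 123 = -9*(-11 + 1) + 123 = -9*(-10) + 123 = 90 + 123 = 213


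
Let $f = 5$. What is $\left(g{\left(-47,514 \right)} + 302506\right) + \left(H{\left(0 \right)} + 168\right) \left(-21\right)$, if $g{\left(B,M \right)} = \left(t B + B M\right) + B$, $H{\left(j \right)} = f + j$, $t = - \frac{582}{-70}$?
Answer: $\frac{9599703}{35} \approx 2.7428 \cdot 10^{5}$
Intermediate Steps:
$t = \frac{291}{35}$ ($t = \left(-582\right) \left(- \frac{1}{70}\right) = \frac{291}{35} \approx 8.3143$)
$H{\left(j \right)} = 5 + j$
$g{\left(B,M \right)} = \frac{326 B}{35} + B M$ ($g{\left(B,M \right)} = \left(\frac{291 B}{35} + B M\right) + B = \frac{326 B}{35} + B M$)
$\left(g{\left(-47,514 \right)} + 302506\right) + \left(H{\left(0 \right)} + 168\right) \left(-21\right) = \left(\frac{1}{35} \left(-47\right) \left(326 + 35 \cdot 514\right) + 302506\right) + \left(\left(5 + 0\right) + 168\right) \left(-21\right) = \left(\frac{1}{35} \left(-47\right) \left(326 + 17990\right) + 302506\right) + \left(5 + 168\right) \left(-21\right) = \left(\frac{1}{35} \left(-47\right) 18316 + 302506\right) + 173 \left(-21\right) = \left(- \frac{860852}{35} + 302506\right) - 3633 = \frac{9726858}{35} - 3633 = \frac{9599703}{35}$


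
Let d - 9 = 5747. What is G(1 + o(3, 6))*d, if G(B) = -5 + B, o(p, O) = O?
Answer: 11512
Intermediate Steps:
d = 5756 (d = 9 + 5747 = 5756)
G(1 + o(3, 6))*d = (-5 + (1 + 6))*5756 = (-5 + 7)*5756 = 2*5756 = 11512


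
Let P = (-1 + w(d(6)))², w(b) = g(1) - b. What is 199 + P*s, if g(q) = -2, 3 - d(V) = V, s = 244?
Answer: 199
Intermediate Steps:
d(V) = 3 - V
w(b) = -2 - b
P = 0 (P = (-1 + (-2 - (3 - 1*6)))² = (-1 + (-2 - (3 - 6)))² = (-1 + (-2 - 1*(-3)))² = (-1 + (-2 + 3))² = (-1 + 1)² = 0² = 0)
199 + P*s = 199 + 0*244 = 199 + 0 = 199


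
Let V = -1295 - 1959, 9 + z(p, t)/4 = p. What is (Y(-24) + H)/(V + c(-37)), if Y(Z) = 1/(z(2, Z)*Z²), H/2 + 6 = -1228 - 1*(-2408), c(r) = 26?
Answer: -37868543/52061184 ≈ -0.72739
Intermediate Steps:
z(p, t) = -36 + 4*p
V = -3254
H = 2348 (H = -12 + 2*(-1228 - 1*(-2408)) = -12 + 2*(-1228 + 2408) = -12 + 2*1180 = -12 + 2360 = 2348)
Y(Z) = -1/(28*Z²) (Y(Z) = 1/((-36 + 4*2)*Z²) = 1/((-36 + 8)*Z²) = 1/(-28*Z²) = -1/(28*Z²))
(Y(-24) + H)/(V + c(-37)) = (-1/28/(-24)² + 2348)/(-3254 + 26) = (-1/28*1/576 + 2348)/(-3228) = (-1/16128 + 2348)*(-1/3228) = (37868543/16128)*(-1/3228) = -37868543/52061184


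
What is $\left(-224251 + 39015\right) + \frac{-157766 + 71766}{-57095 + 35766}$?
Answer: $- \frac{3950812644}{21329} \approx -1.8523 \cdot 10^{5}$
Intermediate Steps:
$\left(-224251 + 39015\right) + \frac{-157766 + 71766}{-57095 + 35766} = -185236 - \frac{86000}{-21329} = -185236 - - \frac{86000}{21329} = -185236 + \frac{86000}{21329} = - \frac{3950812644}{21329}$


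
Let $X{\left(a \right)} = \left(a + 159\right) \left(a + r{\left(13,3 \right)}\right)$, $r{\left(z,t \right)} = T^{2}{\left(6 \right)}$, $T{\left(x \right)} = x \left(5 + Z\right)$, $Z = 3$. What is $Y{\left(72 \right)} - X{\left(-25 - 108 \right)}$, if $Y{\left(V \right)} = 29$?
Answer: $-56417$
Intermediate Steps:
$T{\left(x \right)} = 8 x$ ($T{\left(x \right)} = x \left(5 + 3\right) = x 8 = 8 x$)
$r{\left(z,t \right)} = 2304$ ($r{\left(z,t \right)} = \left(8 \cdot 6\right)^{2} = 48^{2} = 2304$)
$X{\left(a \right)} = \left(159 + a\right) \left(2304 + a\right)$ ($X{\left(a \right)} = \left(a + 159\right) \left(a + 2304\right) = \left(159 + a\right) \left(2304 + a\right)$)
$Y{\left(72 \right)} - X{\left(-25 - 108 \right)} = 29 - \left(366336 + \left(-25 - 108\right)^{2} + 2463 \left(-25 - 108\right)\right) = 29 - \left(366336 + \left(-133\right)^{2} + 2463 \left(-133\right)\right) = 29 - \left(366336 + 17689 - 327579\right) = 29 - 56446 = -56417$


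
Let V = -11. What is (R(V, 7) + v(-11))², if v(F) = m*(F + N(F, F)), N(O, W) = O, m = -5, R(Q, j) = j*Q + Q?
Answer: 484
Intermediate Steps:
R(Q, j) = Q + Q*j (R(Q, j) = Q*j + Q = Q + Q*j)
v(F) = -10*F (v(F) = -5*(F + F) = -10*F)
(R(V, 7) + v(-11))² = (-11*(1 + 7) - 10*(-11))² = (-11*8 + 110)² = (-88 + 110)² = 22² = 484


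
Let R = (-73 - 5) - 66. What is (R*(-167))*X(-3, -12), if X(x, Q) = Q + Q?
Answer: -577152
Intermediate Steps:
R = -144 (R = -78 - 66 = -144)
X(x, Q) = 2*Q
(R*(-167))*X(-3, -12) = (-144*(-167))*(2*(-12)) = 24048*(-24) = -577152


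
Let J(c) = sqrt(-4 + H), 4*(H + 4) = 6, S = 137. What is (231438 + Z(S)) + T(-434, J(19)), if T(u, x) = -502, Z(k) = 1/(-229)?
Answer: 52884343/229 ≈ 2.3094e+5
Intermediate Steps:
H = -5/2 (H = -4 + (1/4)*6 = -4 + 3/2 = -5/2 ≈ -2.5000)
Z(k) = -1/229
J(c) = I*sqrt(26)/2 (J(c) = sqrt(-4 - 5/2) = sqrt(-13/2) = I*sqrt(26)/2)
(231438 + Z(S)) + T(-434, J(19)) = (231438 - 1/229) - 502 = 52999301/229 - 502 = 52884343/229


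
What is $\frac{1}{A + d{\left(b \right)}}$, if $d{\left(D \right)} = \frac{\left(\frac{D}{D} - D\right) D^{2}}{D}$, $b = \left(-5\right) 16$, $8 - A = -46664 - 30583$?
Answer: $\frac{1}{70775} \approx 1.4129 \cdot 10^{-5}$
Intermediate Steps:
$A = 77255$ ($A = 8 - \left(-46664 - 30583\right) = 8 - -77247 = 8 + 77247 = 77255$)
$b = -80$
$d{\left(D \right)} = D \left(1 - D\right)$ ($d{\left(D \right)} = \frac{\left(1 - D\right) D^{2}}{D} = \frac{D^{2} \left(1 - D\right)}{D} = D \left(1 - D\right)$)
$\frac{1}{A + d{\left(b \right)}} = \frac{1}{77255 - 80 \left(1 - -80\right)} = \frac{1}{77255 - 80 \left(1 + 80\right)} = \frac{1}{77255 - 6480} = \frac{1}{70775}$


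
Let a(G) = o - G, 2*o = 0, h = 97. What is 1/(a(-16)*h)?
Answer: 1/1552 ≈ 0.00064433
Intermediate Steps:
o = 0 (o = (1/2)*0 = 0)
a(G) = -G (a(G) = 0 - G = -G)
1/(a(-16)*h) = 1/(-1*(-16)*97) = 1/(16*97) = 1/1552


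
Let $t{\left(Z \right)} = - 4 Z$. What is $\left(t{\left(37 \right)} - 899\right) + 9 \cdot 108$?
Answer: $-75$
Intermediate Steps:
$\left(t{\left(37 \right)} - 899\right) + 9 \cdot 108 = \left(\left(-4\right) 37 - 899\right) + 9 \cdot 108 = \left(-148 - 899\right) + 972 = -1047 + 972 = -75$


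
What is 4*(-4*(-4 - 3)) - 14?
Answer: 98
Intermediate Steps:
4*(-4*(-4 - 3)) - 14 = 4*(-4*(-7)) - 14 = 4*28 - 14 = 112 - 14 = 98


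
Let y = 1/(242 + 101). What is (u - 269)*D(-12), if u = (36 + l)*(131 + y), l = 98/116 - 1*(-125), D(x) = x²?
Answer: 4283423712/1421 ≈ 3.0144e+6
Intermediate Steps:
y = 1/343 ≈ 0.0029155
l = 7299/58 (l = 98*(1/116) + 125 = 49/58 + 125 = 7299/58 ≈ 125.84)
u = 30128247/1421 (u = (36 + 7299/58)*(131 + 1/343) = (9387/58)*(44934/343) = 30128247/1421 ≈ 21202.)
(u - 269)*D(-12) = (30128247/1421 - 269)*(-12)² = (29745998/1421)*144 = 4283423712/1421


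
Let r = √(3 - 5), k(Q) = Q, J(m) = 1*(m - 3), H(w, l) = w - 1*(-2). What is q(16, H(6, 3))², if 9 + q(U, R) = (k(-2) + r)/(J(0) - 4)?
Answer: 3719/49 + 122*I*√2/49 ≈ 75.898 + 3.5211*I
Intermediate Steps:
H(w, l) = 2 + w (H(w, l) = w + 2 = 2 + w)
J(m) = -3 + m (J(m) = 1*(-3 + m) = -3 + m)
r = I*√2 (r = √(-2) = I*√2 ≈ 1.4142*I)
q(U, R) = -61/7 - I*√2/7 (q(U, R) = -9 + (-2 + I*√2)/((-3 + 0) - 4) = -9 + (-2 + I*√2)/(-3 - 4) = -9 + (-2 + I*√2)/(-7) = -9 + (-2 + I*√2)*(-⅐) = -9 + (2/7 - I*√2/7) = -61/7 - I*√2/7)
q(16, H(6, 3))² = (-61/7 - I*√2/7)²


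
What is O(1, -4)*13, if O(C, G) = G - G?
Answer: 0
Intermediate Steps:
O(C, G) = 0
O(1, -4)*13 = 0*13 = 0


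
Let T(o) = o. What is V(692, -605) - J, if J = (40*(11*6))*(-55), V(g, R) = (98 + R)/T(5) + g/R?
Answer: 87783961/605 ≈ 1.4510e+5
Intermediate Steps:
V(g, R) = 98/5 + R/5 + g/R (V(g, R) = (98 + R)/5 + g/R = (98 + R)*(1/5) + g/R = (98/5 + R/5) + g/R = 98/5 + R/5 + g/R)
J = -145200 (J = (40*66)*(-55) = 2640*(-55) = -145200)
V(692, -605) - J = (692 + (1/5)*(-605)*(98 - 605))/(-605) - 1*(-145200) = -(692 + (1/5)*(-605)*(-507))/605 + 145200 = -(692 + 61347)/605 + 145200 = -1/605*62039 + 145200 = -62039/605 + 145200 = 87783961/605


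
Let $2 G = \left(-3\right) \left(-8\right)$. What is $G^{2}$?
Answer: $144$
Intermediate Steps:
$G = 12$ ($G = \frac{\left(-3\right) \left(-8\right)}{2} = \frac{1}{2} \cdot 24 = 12$)
$G^{2} = 12^{2} = 144$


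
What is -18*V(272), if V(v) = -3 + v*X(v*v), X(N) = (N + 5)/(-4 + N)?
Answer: -3317178/685 ≈ -4842.6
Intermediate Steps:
X(N) = (5 + N)/(-4 + N)
V(v) = -3 + v*(5 + v²)/(-4 + v²) (V(v) = -3 + v*((5 + v*v)/(-4 + v*v)) = -3 + v*((5 + v²)/(-4 + v²)) = -3 + v*(5 + v²)/(-4 + v²))
-18*V(272) = -18*(12 - 3*272² + 272*(5 + 272²))/(-4 + 272²) = -18*(12 - 3*73984 + 272*(5 + 73984))/(-4 + 73984) = -18*(12 - 221952 + 272*73989)/73980 = -(12 - 221952 + 20125008)/4110 = -19903068/4110 = -18*552863/2055 = -3317178/685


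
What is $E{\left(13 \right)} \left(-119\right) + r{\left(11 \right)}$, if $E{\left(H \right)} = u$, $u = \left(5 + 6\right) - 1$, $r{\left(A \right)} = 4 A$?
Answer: $-1146$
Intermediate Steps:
$u = 10$ ($u = 11 - 1 = 10$)
$E{\left(H \right)} = 10$
$E{\left(13 \right)} \left(-119\right) + r{\left(11 \right)} = 10 \left(-119\right) + 4 \cdot 11 = -1190 + 44 = -1146$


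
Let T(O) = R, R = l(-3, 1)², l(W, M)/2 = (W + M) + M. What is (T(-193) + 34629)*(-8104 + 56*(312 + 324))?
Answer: 952823096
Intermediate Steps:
l(W, M) = 2*W + 4*M (l(W, M) = 2*((W + M) + M) = 2*((M + W) + M) = 2*(W + 2*M) = 2*W + 4*M)
R = 4 (R = (2*(-3) + 4*1)² = (-6 + 4)² = (-2)² = 4)
T(O) = 4
(T(-193) + 34629)*(-8104 + 56*(312 + 324)) = (4 + 34629)*(-8104 + 56*(312 + 324)) = 34633*(-8104 + 56*636) = 34633*(-8104 + 35616) = 34633*27512 = 952823096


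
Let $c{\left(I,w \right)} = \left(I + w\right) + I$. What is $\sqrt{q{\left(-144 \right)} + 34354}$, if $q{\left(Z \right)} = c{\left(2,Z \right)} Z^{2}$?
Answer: $i \sqrt{2868686} \approx 1693.7 i$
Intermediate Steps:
$c{\left(I,w \right)} = w + 2 I$
$q{\left(Z \right)} = Z^{2} \left(4 + Z\right)$ ($q{\left(Z \right)} = \left(Z + 2 \cdot 2\right) Z^{2} = \left(Z + 4\right) Z^{2} = \left(4 + Z\right) Z^{2} = Z^{2} \left(4 + Z\right)$)
$\sqrt{q{\left(-144 \right)} + 34354} = \sqrt{\left(-144\right)^{2} \left(4 - 144\right) + 34354} = \sqrt{20736 \left(-140\right) + 34354} = \sqrt{-2903040 + 34354} = \sqrt{-2868686} = i \sqrt{2868686}$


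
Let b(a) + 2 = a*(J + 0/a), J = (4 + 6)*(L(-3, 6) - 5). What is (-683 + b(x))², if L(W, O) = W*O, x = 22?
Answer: 33005025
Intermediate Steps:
L(W, O) = O*W
J = -230 (J = (4 + 6)*(6*(-3) - 5) = 10*(-18 - 5) = 10*(-23) = -230)
b(a) = -2 - 230*a (b(a) = -2 + a*(-230 + 0/a) = -2 + a*(-230 + 0) = -2 + a*(-230) = -2 - 230*a)
(-683 + b(x))² = (-683 + (-2 - 230*22))² = (-683 + (-2 - 5060))² = (-683 - 5062)² = (-5745)² = 33005025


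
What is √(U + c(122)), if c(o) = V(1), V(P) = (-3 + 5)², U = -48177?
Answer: I*√48173 ≈ 219.48*I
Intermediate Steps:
V(P) = 4 (V(P) = 2² = 4)
c(o) = 4
√(U + c(122)) = √(-48177 + 4) = √(-48173) = I*√48173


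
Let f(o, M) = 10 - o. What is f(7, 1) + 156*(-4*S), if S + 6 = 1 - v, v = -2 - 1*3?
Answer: 3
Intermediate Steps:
v = -5 (v = -2 - 3 = -5)
S = 0 (S = -6 + (1 - 1*(-5)) = -6 + (1 + 5) = -6 + 6 = 0)
f(7, 1) + 156*(-4*S) = (10 - 1*7) + 156*(-4*0) = (10 - 7) + 156*0 = 3 + 0 = 3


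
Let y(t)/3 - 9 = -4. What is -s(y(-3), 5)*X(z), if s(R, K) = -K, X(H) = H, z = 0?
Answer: 0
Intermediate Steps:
y(t) = 15 (y(t) = 27 + 3*(-4) = 27 - 12 = 15)
-s(y(-3), 5)*X(z) = -(-1*5)*0 = -(-5)*0 = -1*0 = 0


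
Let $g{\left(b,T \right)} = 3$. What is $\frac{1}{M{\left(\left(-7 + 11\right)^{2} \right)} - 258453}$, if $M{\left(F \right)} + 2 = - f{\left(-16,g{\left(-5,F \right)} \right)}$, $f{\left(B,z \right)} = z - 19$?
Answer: $- \frac{1}{258439} \approx -3.8694 \cdot 10^{-6}$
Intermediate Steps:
$f{\left(B,z \right)} = -19 + z$
$M{\left(F \right)} = 14$ ($M{\left(F \right)} = -2 - \left(-19 + 3\right) = -2 - -16 = -2 + 16 = 14$)
$\frac{1}{M{\left(\left(-7 + 11\right)^{2} \right)} - 258453} = \frac{1}{14 - 258453} = \frac{1}{-258439} = - \frac{1}{258439}$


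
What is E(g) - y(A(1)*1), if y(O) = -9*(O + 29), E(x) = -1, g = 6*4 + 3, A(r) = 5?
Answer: 305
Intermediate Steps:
g = 27 (g = 24 + 3 = 27)
y(O) = -261 - 9*O (y(O) = -9*(29 + O) = -261 - 9*O)
E(g) - y(A(1)*1) = -1 - (-261 - 45) = -1 - 1*(-306) = -1 + 306 = 305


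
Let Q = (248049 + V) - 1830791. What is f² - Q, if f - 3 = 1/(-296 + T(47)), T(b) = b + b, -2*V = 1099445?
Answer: 87013447483/40804 ≈ 2.1325e+6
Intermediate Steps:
V = -1099445/2 (V = -½*1099445 = -1099445/2 ≈ -5.4972e+5)
T(b) = 2*b
f = 605/202 (f = 3 + 1/(-296 + 2*47) = 3 + 1/(-296 + 94) = 3 + 1/(-202) = 3 - 1/202 = 605/202 ≈ 2.9950)
Q = -4264929/2 (Q = (248049 - 1099445/2) - 1830791 = -603347/2 - 1830791 = -4264929/2 ≈ -2.1325e+6)
f² - Q = (605/202)² - 1*(-4264929/2) = 366025/40804 + 4264929/2 = 87013447483/40804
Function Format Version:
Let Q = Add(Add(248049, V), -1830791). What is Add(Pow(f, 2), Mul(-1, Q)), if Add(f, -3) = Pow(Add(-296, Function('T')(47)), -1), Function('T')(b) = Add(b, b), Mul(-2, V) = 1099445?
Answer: Rational(87013447483, 40804) ≈ 2.1325e+6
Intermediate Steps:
V = Rational(-1099445, 2) (V = Mul(Rational(-1, 2), 1099445) = Rational(-1099445, 2) ≈ -5.4972e+5)
Function('T')(b) = Mul(2, b)
f = Rational(605, 202) (f = Add(3, Pow(Add(-296, Mul(2, 47)), -1)) = Add(3, Pow(Add(-296, 94), -1)) = Add(3, Pow(-202, -1)) = Add(3, Rational(-1, 202)) = Rational(605, 202) ≈ 2.9950)
Q = Rational(-4264929, 2) (Q = Add(Add(248049, Rational(-1099445, 2)), -1830791) = Add(Rational(-603347, 2), -1830791) = Rational(-4264929, 2) ≈ -2.1325e+6)
Add(Pow(f, 2), Mul(-1, Q)) = Add(Pow(Rational(605, 202), 2), Mul(-1, Rational(-4264929, 2))) = Add(Rational(366025, 40804), Rational(4264929, 2)) = Rational(87013447483, 40804)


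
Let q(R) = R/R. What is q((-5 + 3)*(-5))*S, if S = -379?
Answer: -379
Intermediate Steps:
q(R) = 1
q((-5 + 3)*(-5))*S = 1*(-379) = -379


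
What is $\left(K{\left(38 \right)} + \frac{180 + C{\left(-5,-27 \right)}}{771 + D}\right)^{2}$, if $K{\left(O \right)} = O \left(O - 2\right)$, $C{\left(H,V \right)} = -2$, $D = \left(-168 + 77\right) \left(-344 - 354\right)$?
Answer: $\frac{7734768033100900}{4133075521} \approx 1.8714 \cdot 10^{6}$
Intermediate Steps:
$D = 63518$ ($D = \left(-91\right) \left(-698\right) = 63518$)
$K{\left(O \right)} = O \left(-2 + O\right)$
$\left(K{\left(38 \right)} + \frac{180 + C{\left(-5,-27 \right)}}{771 + D}\right)^{2} = \left(38 \left(-2 + 38\right) + \frac{180 - 2}{771 + 63518}\right)^{2} = \left(38 \cdot 36 + \frac{178}{64289}\right)^{2} = \left(1368 + 178 \cdot \frac{1}{64289}\right)^{2} = \left(1368 + \frac{178}{64289}\right)^{2} = \left(\frac{87947530}{64289}\right)^{2} = \frac{7734768033100900}{4133075521}$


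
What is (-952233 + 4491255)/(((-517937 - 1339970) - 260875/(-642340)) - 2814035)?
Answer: -454651078296/600194992681 ≈ -0.75751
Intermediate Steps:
(-952233 + 4491255)/(((-517937 - 1339970) - 260875/(-642340)) - 2814035) = 3539022/((-1857907 - 260875*(-1/642340)) - 2814035) = 3539022/((-1857907 + 52175/128468) - 2814035) = 3539022/(-238681544301/128468 - 2814035) = 3539022/(-600194992681/128468) = 3539022*(-128468/600194992681) = -454651078296/600194992681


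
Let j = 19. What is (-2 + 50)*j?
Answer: 912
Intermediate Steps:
(-2 + 50)*j = (-2 + 50)*19 = 48*19 = 912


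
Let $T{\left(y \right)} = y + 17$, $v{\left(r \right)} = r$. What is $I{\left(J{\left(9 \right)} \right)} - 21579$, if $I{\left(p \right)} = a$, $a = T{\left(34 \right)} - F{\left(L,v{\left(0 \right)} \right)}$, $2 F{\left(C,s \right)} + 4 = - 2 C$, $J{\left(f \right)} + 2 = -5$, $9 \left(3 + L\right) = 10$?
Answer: $- \frac{193751}{9} \approx -21528.0$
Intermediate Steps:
$L = - \frac{17}{9}$ ($L = -3 + \frac{1}{9} \cdot 10 = -3 + \frac{10}{9} = - \frac{17}{9} \approx -1.8889$)
$J{\left(f \right)} = -7$ ($J{\left(f \right)} = -2 - 5 = -7$)
$T{\left(y \right)} = 17 + y$
$F{\left(C,s \right)} = -2 - C$ ($F{\left(C,s \right)} = -2 + \frac{\left(-2\right) C}{2} = -2 - C$)
$a = \frac{460}{9}$ ($a = \left(17 + 34\right) - \left(-2 - - \frac{17}{9}\right) = 51 - \left(-2 + \frac{17}{9}\right) = 51 - - \frac{1}{9} = 51 + \frac{1}{9} = \frac{460}{9} \approx 51.111$)
$I{\left(p \right)} = \frac{460}{9}$
$I{\left(J{\left(9 \right)} \right)} - 21579 = \frac{460}{9} - 21579 = - \frac{193751}{9}$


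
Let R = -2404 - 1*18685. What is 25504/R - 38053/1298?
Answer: -835603909/27373522 ≈ -30.526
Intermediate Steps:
R = -21089 (R = -2404 - 18685 = -21089)
25504/R - 38053/1298 = 25504/(-21089) - 38053/1298 = 25504*(-1/21089) - 38053*1/1298 = -25504/21089 - 38053/1298 = -835603909/27373522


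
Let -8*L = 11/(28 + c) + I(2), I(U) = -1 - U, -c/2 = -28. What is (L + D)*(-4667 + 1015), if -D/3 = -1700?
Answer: -3129253633/168 ≈ -1.8626e+7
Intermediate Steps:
c = 56 (c = -2*(-28) = 56)
D = 5100 (D = -3*(-1700) = 5100)
L = 241/672 (L = -(11/(28 + 56) + (-1 - 1*2))/8 = -(11/84 + (-1 - 2))/8 = -(11*(1/84) - 3)/8 = -(11/84 - 3)/8 = -⅛*(-241/84) = 241/672 ≈ 0.35863)
(L + D)*(-4667 + 1015) = (241/672 + 5100)*(-4667 + 1015) = (3427441/672)*(-3652) = -3129253633/168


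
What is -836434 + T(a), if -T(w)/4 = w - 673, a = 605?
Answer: -836162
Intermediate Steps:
T(w) = 2692 - 4*w (T(w) = -4*(w - 673) = -4*(-673 + w) = 2692 - 4*w)
-836434 + T(a) = -836434 + (2692 - 4*605) = -836434 + (2692 - 2420) = -836434 + 272 = -836162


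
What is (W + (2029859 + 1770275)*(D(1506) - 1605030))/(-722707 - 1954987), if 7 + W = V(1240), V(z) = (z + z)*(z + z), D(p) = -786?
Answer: 6102309828951/2677694 ≈ 2.2789e+6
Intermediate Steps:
V(z) = 4*z² (V(z) = (2*z)*(2*z) = 4*z²)
W = 6150393 (W = -7 + 4*1240² = -7 + 4*1537600 = -7 + 6150400 = 6150393)
(W + (2029859 + 1770275)*(D(1506) - 1605030))/(-722707 - 1954987) = (6150393 + (2029859 + 1770275)*(-786 - 1605030))/(-722707 - 1954987) = (6150393 + 3800134*(-1605816))/(-2677694) = (6150393 - 6102315979344)*(-1/2677694) = -6102309828951*(-1/2677694) = 6102309828951/2677694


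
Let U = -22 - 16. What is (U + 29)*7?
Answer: -63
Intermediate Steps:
U = -38
(U + 29)*7 = (-38 + 29)*7 = -9*7 = -63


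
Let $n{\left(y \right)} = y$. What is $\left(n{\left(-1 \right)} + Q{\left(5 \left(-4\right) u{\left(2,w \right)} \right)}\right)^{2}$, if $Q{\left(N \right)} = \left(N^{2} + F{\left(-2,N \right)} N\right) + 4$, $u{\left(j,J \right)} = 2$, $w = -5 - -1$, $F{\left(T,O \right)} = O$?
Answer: $10259209$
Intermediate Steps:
$w = -4$ ($w = -5 + 1 = -4$)
$Q{\left(N \right)} = 4 + 2 N^{2}$ ($Q{\left(N \right)} = \left(N^{2} + N N\right) + 4 = \left(N^{2} + N^{2}\right) + 4 = 2 N^{2} + 4 = 4 + 2 N^{2}$)
$\left(n{\left(-1 \right)} + Q{\left(5 \left(-4\right) u{\left(2,w \right)} \right)}\right)^{2} = \left(-1 + \left(4 + 2 \left(5 \left(-4\right) 2\right)^{2}\right)\right)^{2} = \left(-1 + \left(4 + 2 \left(\left(-20\right) 2\right)^{2}\right)\right)^{2} = \left(-1 + \left(4 + 2 \left(-40\right)^{2}\right)\right)^{2} = \left(-1 + \left(4 + 2 \cdot 1600\right)\right)^{2} = \left(-1 + \left(4 + 3200\right)\right)^{2} = \left(-1 + 3204\right)^{2} = 3203^{2} = 10259209$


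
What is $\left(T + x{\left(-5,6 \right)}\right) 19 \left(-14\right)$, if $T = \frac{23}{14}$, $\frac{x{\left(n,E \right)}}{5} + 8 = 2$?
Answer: $7543$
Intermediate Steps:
$x{\left(n,E \right)} = -30$ ($x{\left(n,E \right)} = -40 + 5 \cdot 2 = -40 + 10 = -30$)
$T = \frac{23}{14}$ ($T = 23 \cdot \frac{1}{14} = \frac{23}{14} \approx 1.6429$)
$\left(T + x{\left(-5,6 \right)}\right) 19 \left(-14\right) = \left(\frac{23}{14} - 30\right) 19 \left(-14\right) = \left(- \frac{397}{14}\right) 19 \left(-14\right) = \left(- \frac{7543}{14}\right) \left(-14\right) = 7543$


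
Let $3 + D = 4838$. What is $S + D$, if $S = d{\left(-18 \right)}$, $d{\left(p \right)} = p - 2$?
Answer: $4815$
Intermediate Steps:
$d{\left(p \right)} = -2 + p$ ($d{\left(p \right)} = p - 2 = -2 + p$)
$D = 4835$ ($D = -3 + 4838 = 4835$)
$S = -20$ ($S = -2 - 18 = -20$)
$S + D = -20 + 4835 = 4815$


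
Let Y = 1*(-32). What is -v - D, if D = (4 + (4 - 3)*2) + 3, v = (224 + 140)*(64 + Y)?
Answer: -11657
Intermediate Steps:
Y = -32
v = 11648 (v = (224 + 140)*(64 - 32) = 364*32 = 11648)
D = 9 (D = (4 + 1*2) + 3 = (4 + 2) + 3 = 6 + 3 = 9)
-v - D = -1*11648 - 1*9 = -11648 - 9 = -11657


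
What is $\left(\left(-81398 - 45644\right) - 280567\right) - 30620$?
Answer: $-438229$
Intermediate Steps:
$\left(\left(-81398 - 45644\right) - 280567\right) - 30620 = \left(-127042 - 280567\right) - 30620 = -407609 - 30620 = -438229$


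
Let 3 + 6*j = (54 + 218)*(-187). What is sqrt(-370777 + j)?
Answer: I*sqrt(13653174)/6 ≈ 615.84*I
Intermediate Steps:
j = -50867/6 (j = -1/2 + ((54 + 218)*(-187))/6 = -1/2 + (272*(-187))/6 = -1/2 + (1/6)*(-50864) = -1/2 - 25432/3 = -50867/6 ≈ -8477.8)
sqrt(-370777 + j) = sqrt(-370777 - 50867/6) = sqrt(-2275529/6) = I*sqrt(13653174)/6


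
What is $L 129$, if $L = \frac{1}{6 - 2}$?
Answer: $\frac{129}{4} \approx 32.25$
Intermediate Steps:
$L = \frac{1}{4} \approx 0.25$
$L 129 = \frac{1}{4} \cdot 129 = \frac{129}{4}$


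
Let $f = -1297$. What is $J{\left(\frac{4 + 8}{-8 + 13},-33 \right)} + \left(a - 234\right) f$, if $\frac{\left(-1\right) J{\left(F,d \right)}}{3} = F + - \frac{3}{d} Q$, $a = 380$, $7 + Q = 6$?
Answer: $- \frac{10415291}{55} \approx -1.8937 \cdot 10^{5}$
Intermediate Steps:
$Q = -1$ ($Q = -7 + 6 = -1$)
$J{\left(F,d \right)} = - \frac{9}{d} - 3 F$ ($J{\left(F,d \right)} = - 3 \left(F + - \frac{3}{d} \left(-1\right)\right) = - 3 \left(F + \frac{3}{d}\right) = - \frac{9}{d} - 3 F$)
$J{\left(\frac{4 + 8}{-8 + 13},-33 \right)} + \left(a - 234\right) f = \left(- \frac{9}{-33} - 3 \frac{4 + 8}{-8 + 13}\right) + \left(380 - 234\right) \left(-1297\right) = \left(\left(-9\right) \left(- \frac{1}{33}\right) - 3 \cdot \frac{12}{5}\right) + \left(380 - 234\right) \left(-1297\right) = \left(\frac{3}{11} - 3 \cdot 12 \cdot \frac{1}{5}\right) + 146 \left(-1297\right) = \left(\frac{3}{11} - \frac{36}{5}\right) - 189362 = - \frac{381}{55} - 189362 = - \frac{10415291}{55}$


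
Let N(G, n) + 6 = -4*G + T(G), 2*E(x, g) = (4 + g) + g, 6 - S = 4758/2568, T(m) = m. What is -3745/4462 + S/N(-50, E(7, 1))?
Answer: -111445895/137500992 ≈ -0.81051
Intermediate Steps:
S = 1775/428 (S = 6 - 4758/2568 = 6 - 1*793/428 = 6 - 793/428 = 1775/428 ≈ 4.1472)
E(x, g) = 2 + g (E(x, g) = ((4 + g) + g)/2 = (4 + 2*g)/2 = 2 + g)
N(G, n) = -6 - 3*G (N(G, n) = -6 + (-4*G + G) = -6 - 3*G)
-3745/4462 + S/N(-50, E(7, 1)) = -3745/4462 + 1775/(428*(-6 - 3*(-50))) = -3745*1/4462 + 1775/(428*(-6 + 150)) = -3745/4462 + (1775/428)/144 = -3745/4462 + (1775/428)*(1/144) = -3745/4462 + 1775/61632 = -111445895/137500992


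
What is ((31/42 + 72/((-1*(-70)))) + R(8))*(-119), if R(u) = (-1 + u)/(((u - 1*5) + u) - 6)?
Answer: -2261/6 ≈ -376.83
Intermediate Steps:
R(u) = (-1 + u)/(-11 + 2*u) (R(u) = (-1 + u)/(((u - 5) + u) - 6) = (-1 + u)/(((-5 + u) + u) - 6) = (-1 + u)/((-5 + 2*u) - 6) = (-1 + u)/(-11 + 2*u))
((31/42 + 72/((-1*(-70)))) + R(8))*(-119) = ((31/42 + 72/((-1*(-70)))) + (-1 + 8)/(-11 + 2*8))*(-119) = ((31*(1/42) + 72/70) + 7/(-11 + 16))*(-119) = ((31/42 + 72*(1/70)) + 7/5)*(-119) = ((31/42 + 36/35) + (⅕)*7)*(-119) = (53/30 + 7/5)*(-119) = (19/6)*(-119) = -2261/6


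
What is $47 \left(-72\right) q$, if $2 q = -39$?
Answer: $65988$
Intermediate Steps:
$q = - \frac{39}{2}$ ($q = \frac{1}{2} \left(-39\right) = - \frac{39}{2} \approx -19.5$)
$47 \left(-72\right) q = 47 \left(-72\right) \left(- \frac{39}{2}\right) = \left(-3384\right) \left(- \frac{39}{2}\right) = 65988$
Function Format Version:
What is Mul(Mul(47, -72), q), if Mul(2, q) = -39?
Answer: 65988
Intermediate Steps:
q = Rational(-39, 2) (q = Mul(Rational(1, 2), -39) = Rational(-39, 2) ≈ -19.500)
Mul(Mul(47, -72), q) = Mul(Mul(47, -72), Rational(-39, 2)) = Mul(-3384, Rational(-39, 2)) = 65988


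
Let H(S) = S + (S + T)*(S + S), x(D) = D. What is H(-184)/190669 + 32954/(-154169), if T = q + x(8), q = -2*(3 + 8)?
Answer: 4921696694/29395249061 ≈ 0.16743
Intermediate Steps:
q = -22 (q = -2*11 = -22)
T = -14 (T = -22 + 8 = -14)
H(S) = S + 2*S*(-14 + S) (H(S) = S + (S - 14)*(S + S) = S + (-14 + S)*(2*S) = S + 2*S*(-14 + S))
H(-184)/190669 + 32954/(-154169) = -184*(-27 + 2*(-184))/190669 + 32954/(-154169) = -184*(-27 - 368)*(1/190669) + 32954*(-1/154169) = -184*(-395)*(1/190669) - 32954/154169 = 72680*(1/190669) - 32954/154169 = 72680/190669 - 32954/154169 = 4921696694/29395249061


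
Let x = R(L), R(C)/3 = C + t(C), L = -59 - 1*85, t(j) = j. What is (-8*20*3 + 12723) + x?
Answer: 11379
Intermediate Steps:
L = -144 (L = -59 - 85 = -144)
R(C) = 6*C (R(C) = 3*(C + C) = 3*(2*C) = 6*C)
x = -864 (x = 6*(-144) = -864)
(-8*20*3 + 12723) + x = (-8*20*3 + 12723) - 864 = (-160*3 + 12723) - 864 = (-480 + 12723) - 864 = 12243 - 864 = 11379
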